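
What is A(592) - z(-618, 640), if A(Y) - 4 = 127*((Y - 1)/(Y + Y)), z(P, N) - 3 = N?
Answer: -681519/1184 ≈ -575.61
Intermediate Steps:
z(P, N) = 3 + N
A(Y) = 4 + 127*(-1 + Y)/(2*Y) (A(Y) = 4 + 127*((Y - 1)/(Y + Y)) = 4 + 127*((-1 + Y)/((2*Y))) = 4 + 127*((-1 + Y)*(1/(2*Y))) = 4 + 127*((-1 + Y)/(2*Y)) = 4 + 127*(-1 + Y)/(2*Y))
A(592) - z(-618, 640) = (½)*(-127 + 135*592)/592 - (3 + 640) = (½)*(1/592)*(-127 + 79920) - 1*643 = (½)*(1/592)*79793 - 643 = 79793/1184 - 643 = -681519/1184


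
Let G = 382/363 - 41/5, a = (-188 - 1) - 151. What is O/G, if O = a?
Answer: 617100/12973 ≈ 47.568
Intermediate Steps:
a = -340 (a = -189 - 151 = -340)
O = -340
G = -12973/1815 (G = 382*(1/363) - 41*⅕ = 382/363 - 41/5 = -12973/1815 ≈ -7.1477)
O/G = -340/(-12973/1815) = -340*(-1815/12973) = 617100/12973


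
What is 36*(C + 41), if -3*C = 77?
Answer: 552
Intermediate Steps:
C = -77/3 (C = -1/3*77 = -77/3 ≈ -25.667)
36*(C + 41) = 36*(-77/3 + 41) = 36*(46/3) = 552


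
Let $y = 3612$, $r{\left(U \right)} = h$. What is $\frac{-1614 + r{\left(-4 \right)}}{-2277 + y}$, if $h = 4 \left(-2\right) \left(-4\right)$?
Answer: $- \frac{1582}{1335} \approx -1.185$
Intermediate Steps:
$h = 32$ ($h = \left(-8\right) \left(-4\right) = 32$)
$r{\left(U \right)} = 32$
$\frac{-1614 + r{\left(-4 \right)}}{-2277 + y} = \frac{-1614 + 32}{-2277 + 3612} = - \frac{1582}{1335}$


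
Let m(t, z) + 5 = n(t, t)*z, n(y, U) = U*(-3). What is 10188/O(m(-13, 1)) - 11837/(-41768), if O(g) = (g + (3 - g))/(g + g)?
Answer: 9645412541/41768 ≈ 2.3093e+5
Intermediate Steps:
n(y, U) = -3*U
m(t, z) = -5 - 3*t*z (m(t, z) = -5 + (-3*t)*z = -5 - 3*t*z)
O(g) = 3/(2*g) (O(g) = 3/((2*g)) = 3*(1/(2*g)) = 3/(2*g))
10188/O(m(-13, 1)) - 11837/(-41768) = 10188/((3/(2*(-5 - 3*(-13)*1)))) - 11837/(-41768) = 10188/((3/(2*(-5 + 39)))) - 11837*(-1/41768) = 10188/(((3/2)/34)) + 11837/41768 = 10188/(((3/2)*(1/34))) + 11837/41768 = 10188/(3/68) + 11837/41768 = 10188*(68/3) + 11837/41768 = 230928 + 11837/41768 = 9645412541/41768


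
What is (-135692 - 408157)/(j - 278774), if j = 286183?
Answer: -543849/7409 ≈ -73.404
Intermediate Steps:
(-135692 - 408157)/(j - 278774) = (-135692 - 408157)/(286183 - 278774) = -543849/7409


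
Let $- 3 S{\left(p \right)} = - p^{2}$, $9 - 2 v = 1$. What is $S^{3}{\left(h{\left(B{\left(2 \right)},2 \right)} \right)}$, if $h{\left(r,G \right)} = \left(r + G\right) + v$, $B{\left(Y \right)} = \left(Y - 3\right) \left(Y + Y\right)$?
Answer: $\frac{64}{27} \approx 2.3704$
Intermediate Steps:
$v = 4$ ($v = \frac{9}{2} - \frac{1}{2} = 4$)
$B{\left(Y \right)} = 2 Y \left(-3 + Y\right)$ ($B{\left(Y \right)} = \left(-3 + Y\right) 2 Y = 2 Y \left(-3 + Y\right)$)
$h{\left(r,G \right)} = 4 + G + r$ ($h{\left(r,G \right)} = \left(r + G\right) + 4 = \left(G + r\right) + 4 = 4 + G + r$)
$S{\left(p \right)} = \frac{p^{2}}{3}$ ($S{\left(p \right)} = - \frac{\left(-1\right) p^{2}}{3} = \frac{p^{2}}{3}$)
$S^{3}{\left(h{\left(B{\left(2 \right)},2 \right)} \right)} = \left(\frac{\left(4 + 2 + 2 \cdot 2 \left(-3 + 2\right)\right)^{2}}{3}\right)^{3} = \left(\frac{\left(4 + 2 + 2 \cdot 2 \left(-1\right)\right)^{2}}{3}\right)^{3} = \left(\frac{\left(4 + 2 - 4\right)^{2}}{3}\right)^{3} = \left(\frac{2^{2}}{3}\right)^{3} = \left(\frac{1}{3} \cdot 4\right)^{3} = \left(\frac{4}{3}\right)^{3} = \frac{64}{27}$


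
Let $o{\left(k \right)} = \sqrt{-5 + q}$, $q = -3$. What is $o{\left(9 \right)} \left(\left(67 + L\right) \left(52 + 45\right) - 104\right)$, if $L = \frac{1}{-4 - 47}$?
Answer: $\frac{652096 i \sqrt{2}}{51} \approx 18082.0 i$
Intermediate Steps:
$L = - \frac{1}{51}$ ($L = \frac{1}{-51} = - \frac{1}{51} \approx -0.019608$)
$o{\left(k \right)} = 2 i \sqrt{2}$ ($o{\left(k \right)} = \sqrt{-5 - 3} = \sqrt{-8} = 2 i \sqrt{2}$)
$o{\left(9 \right)} \left(\left(67 + L\right) \left(52 + 45\right) - 104\right) = 2 i \sqrt{2} \left(\left(67 - \frac{1}{51}\right) \left(52 + 45\right) - 104\right) = 2 i \sqrt{2} \left(\frac{3416}{51} \cdot 97 - 104\right) = 2 i \sqrt{2} \left(\frac{331352}{51} - 104\right) = 2 i \sqrt{2} \cdot \frac{326048}{51} = \frac{652096 i \sqrt{2}}{51}$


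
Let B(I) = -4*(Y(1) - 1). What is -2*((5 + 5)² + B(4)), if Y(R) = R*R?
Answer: -200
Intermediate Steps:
Y(R) = R²
B(I) = 0 (B(I) = -4*(1² - 1) = -4*(1 - 1) = -4*0 = 0)
-2*((5 + 5)² + B(4)) = -2*((5 + 5)² + 0) = -2*(10² + 0) = -2*(100 + 0) = -2*100 = -200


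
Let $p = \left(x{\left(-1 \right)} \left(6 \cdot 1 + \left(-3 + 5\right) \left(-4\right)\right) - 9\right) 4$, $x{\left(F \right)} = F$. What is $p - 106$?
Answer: $-134$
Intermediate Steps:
$p = -28$ ($p = \left(- (6 \cdot 1 + \left(-3 + 5\right) \left(-4\right)) - 9\right) 4 = \left(- (6 + 2 \left(-4\right)) - 9\right) 4 = \left(- (6 - 8) - 9\right) 4 = \left(\left(-1\right) \left(-2\right) - 9\right) 4 = \left(2 - 9\right) 4 = \left(-7\right) 4 = -28$)
$p - 106 = -28 - 106 = -134$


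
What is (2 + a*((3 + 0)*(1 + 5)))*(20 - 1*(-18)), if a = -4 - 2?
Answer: -4028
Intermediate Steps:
a = -6
(2 + a*((3 + 0)*(1 + 5)))*(20 - 1*(-18)) = (2 - 6*(3 + 0)*(1 + 5))*(20 - 1*(-18)) = (2 - 18*6)*(20 + 18) = (2 - 6*18)*38 = (2 - 108)*38 = -106*38 = -4028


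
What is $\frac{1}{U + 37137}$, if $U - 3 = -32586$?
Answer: $\frac{1}{4554} \approx 0.00021959$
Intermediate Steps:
$U = -32583$ ($U = 3 - 32586 = -32583$)
$\frac{1}{U + 37137} = \frac{1}{-32583 + 37137} = \frac{1}{4554}$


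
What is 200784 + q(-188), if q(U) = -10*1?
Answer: 200774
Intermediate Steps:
q(U) = -10
200784 + q(-188) = 200784 - 10 = 200774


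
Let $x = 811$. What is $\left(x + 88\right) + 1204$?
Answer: $2103$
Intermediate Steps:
$\left(x + 88\right) + 1204 = \left(811 + 88\right) + 1204 = 899 + 1204 = 2103$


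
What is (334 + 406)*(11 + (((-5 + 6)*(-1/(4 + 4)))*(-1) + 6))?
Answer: 25345/2 ≈ 12673.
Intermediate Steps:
(334 + 406)*(11 + (((-5 + 6)*(-1/(4 + 4)))*(-1) + 6)) = 740*(11 + ((1*(-1/8))*(-1) + 6)) = 740*(11 + ((1*(-1*⅛))*(-1) + 6)) = 740*(11 + ((1*(-⅛))*(-1) + 6)) = 740*(11 + (-⅛*(-1) + 6)) = 740*(11 + (⅛ + 6)) = 740*(11 + 49/8) = 740*(137/8) = 25345/2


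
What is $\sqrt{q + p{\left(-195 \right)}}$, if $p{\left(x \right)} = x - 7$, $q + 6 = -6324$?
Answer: $2 i \sqrt{1633} \approx 80.821 i$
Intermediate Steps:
$q = -6330$ ($q = -6 - 6324 = -6330$)
$p{\left(x \right)} = -7 + x$
$\sqrt{q + p{\left(-195 \right)}} = \sqrt{-6330 - 202} = \sqrt{-6532} = 2 i \sqrt{1633}$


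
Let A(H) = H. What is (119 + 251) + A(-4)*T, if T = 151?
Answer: -234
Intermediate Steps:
(119 + 251) + A(-4)*T = (119 + 251) - 4*151 = 370 - 604 = -234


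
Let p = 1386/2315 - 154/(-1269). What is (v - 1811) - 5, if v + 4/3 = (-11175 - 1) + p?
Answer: -38168854756/2937735 ≈ -12993.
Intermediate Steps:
p = 2115344/2937735 (p = 1386*(1/2315) - 154*(-1/1269) = 1386/2315 + 154/1269 = 2115344/2937735 ≈ 0.72006)
v = -32833927996/2937735 (v = -4/3 + ((-11175 - 1) + 2115344/2937735) = -4/3 + (-11176 + 2115344/2937735) = -4/3 - 32830011016/2937735 = -32833927996/2937735 ≈ -11177.)
(v - 1811) - 5 = (-32833927996/2937735 - 1811) - 5 = -38154166081/2937735 - 5 = -38168854756/2937735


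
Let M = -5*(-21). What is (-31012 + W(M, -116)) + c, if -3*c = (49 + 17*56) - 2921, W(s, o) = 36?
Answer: -30336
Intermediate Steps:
M = 105
c = 640 (c = -((49 + 17*56) - 2921)/3 = -((49 + 952) - 2921)/3 = -(1001 - 2921)/3 = -1/3*(-1920) = 640)
(-31012 + W(M, -116)) + c = (-31012 + 36) + 640 = -30976 + 640 = -30336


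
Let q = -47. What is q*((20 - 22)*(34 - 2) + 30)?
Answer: 1598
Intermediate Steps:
q*((20 - 22)*(34 - 2) + 30) = -47*((20 - 22)*(34 - 2) + 30) = -47*(-2*32 + 30) = -47*(-64 + 30) = -47*(-34) = 1598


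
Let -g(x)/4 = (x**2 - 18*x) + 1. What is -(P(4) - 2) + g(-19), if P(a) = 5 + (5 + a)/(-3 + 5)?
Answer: -5647/2 ≈ -2823.5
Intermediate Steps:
P(a) = 15/2 + a/2 (P(a) = 5 + (5 + a)/2 = 5 + (5 + a)*(1/2) = 5 + (5/2 + a/2) = 15/2 + a/2)
g(x) = -4 - 4*x**2 + 72*x (g(x) = -4*((x**2 - 18*x) + 1) = -4*(1 + x**2 - 18*x) = -4 - 4*x**2 + 72*x)
-(P(4) - 2) + g(-19) = -((15/2 + (1/2)*4) - 2) + (-4 - 4*(-19)**2 + 72*(-19)) = -((15/2 + 2) - 2) + (-4 - 4*361 - 1368) = -(19/2 - 2) + (-4 - 1444 - 1368) = -1*15/2 - 2816 = -15/2 - 2816 = -5647/2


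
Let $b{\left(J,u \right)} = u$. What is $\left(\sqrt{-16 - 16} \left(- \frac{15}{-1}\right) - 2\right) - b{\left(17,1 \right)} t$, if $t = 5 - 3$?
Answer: $-4 + 60 i \sqrt{2} \approx -4.0 + 84.853 i$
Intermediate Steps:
$t = 2$
$\left(\sqrt{-16 - 16} \left(- \frac{15}{-1}\right) - 2\right) - b{\left(17,1 \right)} t = \left(\sqrt{-16 - 16} \left(- \frac{15}{-1}\right) - 2\right) - 1 \cdot 2 = \left(\sqrt{-32} \left(\left(-15\right) \left(-1\right)\right) - 2\right) - 2 = \left(4 i \sqrt{2} \cdot 15 - 2\right) - 2 = \left(60 i \sqrt{2} - 2\right) - 2 = \left(-2 + 60 i \sqrt{2}\right) - 2 = -4 + 60 i \sqrt{2}$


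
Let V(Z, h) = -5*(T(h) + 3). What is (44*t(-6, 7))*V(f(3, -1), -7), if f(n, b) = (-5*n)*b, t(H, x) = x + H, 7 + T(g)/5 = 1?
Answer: 5940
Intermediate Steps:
T(g) = -30 (T(g) = -35 + 5*1 = -35 + 5 = -30)
t(H, x) = H + x
f(n, b) = -5*b*n
V(Z, h) = 135 (V(Z, h) = -5*(-30 + 3) = -5*(-27) = 135)
(44*t(-6, 7))*V(f(3, -1), -7) = (44*(-6 + 7))*135 = (44*1)*135 = 44*135 = 5940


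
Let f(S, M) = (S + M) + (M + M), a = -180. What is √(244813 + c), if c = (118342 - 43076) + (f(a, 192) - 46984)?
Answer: √273491 ≈ 522.96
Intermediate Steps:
f(S, M) = S + 3*M (f(S, M) = (M + S) + 2*M = S + 3*M)
c = 28678 (c = (118342 - 43076) + ((-180 + 3*192) - 46984) = 75266 + ((-180 + 576) - 46984) = 75266 + (396 - 46984) = 75266 - 46588 = 28678)
√(244813 + c) = √(244813 + 28678) = √273491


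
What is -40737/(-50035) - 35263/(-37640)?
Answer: 659544977/376663480 ≈ 1.7510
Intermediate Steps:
-40737/(-50035) - 35263/(-37640) = -40737*(-1/50035) - 35263*(-1/37640) = 40737/50035 + 35263/37640 = 659544977/376663480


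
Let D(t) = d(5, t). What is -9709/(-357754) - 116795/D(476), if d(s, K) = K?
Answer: -2984232639/12163636 ≈ -245.34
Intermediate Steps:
D(t) = t
-9709/(-357754) - 116795/D(476) = -9709/(-357754) - 116795/476 = -9709*(-1/357754) - 116795*1/476 = 9709/357754 - 16685/68 = -2984232639/12163636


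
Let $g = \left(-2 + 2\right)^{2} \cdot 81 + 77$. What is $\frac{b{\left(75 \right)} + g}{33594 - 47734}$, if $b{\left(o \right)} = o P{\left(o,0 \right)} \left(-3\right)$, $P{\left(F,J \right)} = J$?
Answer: $- \frac{11}{2020} \approx -0.0054455$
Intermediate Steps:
$b{\left(o \right)} = 0$ ($b{\left(o \right)} = o 0 \left(-3\right) = 0 \left(-3\right) = 0$)
$g = 77$ ($g = 0^{2} \cdot 81 + 77 = 0 \cdot 81 + 77 = 0 + 77 = 77$)
$\frac{b{\left(75 \right)} + g}{33594 - 47734} = \frac{0 + 77}{33594 - 47734} = \frac{77}{-14140} = 77 \left(- \frac{1}{14140}\right) = - \frac{11}{2020}$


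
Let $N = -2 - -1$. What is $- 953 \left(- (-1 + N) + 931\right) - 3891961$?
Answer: $-4781110$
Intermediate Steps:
$N = -1$ ($N = -2 + 1 = -1$)
$- 953 \left(- (-1 + N) + 931\right) - 3891961 = - 953 \left(- (-1 - 1) + 931\right) - 3891961 = - 953 \left(\left(-1\right) \left(-2\right) + 931\right) - 3891961 = - 953 \left(2 + 931\right) - 3891961 = \left(-953\right) 933 - 3891961 = -889149 - 3891961 = -4781110$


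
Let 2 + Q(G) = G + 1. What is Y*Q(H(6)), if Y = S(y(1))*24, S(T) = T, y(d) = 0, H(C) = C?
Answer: 0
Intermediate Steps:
Q(G) = -1 + G (Q(G) = -2 + (G + 1) = -2 + (1 + G) = -1 + G)
Y = 0 (Y = 0*24 = 0)
Y*Q(H(6)) = 0*(-1 + 6) = 0*5 = 0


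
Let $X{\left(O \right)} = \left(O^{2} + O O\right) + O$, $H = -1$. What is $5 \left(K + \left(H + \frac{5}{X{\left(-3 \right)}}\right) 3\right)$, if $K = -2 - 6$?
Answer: $-50$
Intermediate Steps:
$X{\left(O \right)} = O + 2 O^{2}$ ($X{\left(O \right)} = \left(O^{2} + O^{2}\right) + O = 2 O^{2} + O = O + 2 O^{2}$)
$K = -8$ ($K = -2 - 6 = -8$)
$5 \left(K + \left(H + \frac{5}{X{\left(-3 \right)}}\right) 3\right) = 5 \left(-8 + \left(-1 + \frac{5}{\left(-3\right) \left(1 + 2 \left(-3\right)\right)}\right) 3\right) = 5 \left(-8 + \left(-1 + \frac{5}{\left(-3\right) \left(1 - 6\right)}\right) 3\right) = 5 \left(-8 + \left(-1 + \frac{5}{\left(-3\right) \left(-5\right)}\right) 3\right) = 5 \left(-8 + \left(-1 + \frac{5}{15}\right) 3\right) = 5 \left(-8 + \left(-1 + 5 \cdot \frac{1}{15}\right) 3\right) = 5 \left(-8 + \left(-1 + \frac{1}{3}\right) 3\right) = 5 \left(-8 - 2\right) = 5 \left(-10\right) = -50$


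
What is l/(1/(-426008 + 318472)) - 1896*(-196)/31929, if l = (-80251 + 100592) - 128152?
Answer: 123390298540400/10643 ≈ 1.1594e+10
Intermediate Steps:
l = -107811 (l = 20341 - 128152 = -107811)
l/(1/(-426008 + 318472)) - 1896*(-196)/31929 = -107811/(1/(-426008 + 318472)) - 1896*(-196)/31929 = -107811/(1/(-107536)) + 371616*(1/31929) = -107811/(-1/107536) + 123872/10643 = -107811*(-107536) + 123872/10643 = 11593563696 + 123872/10643 = 123390298540400/10643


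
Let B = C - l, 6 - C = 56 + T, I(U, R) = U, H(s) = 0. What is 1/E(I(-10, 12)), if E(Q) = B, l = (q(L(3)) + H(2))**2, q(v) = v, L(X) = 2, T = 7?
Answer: -1/61 ≈ -0.016393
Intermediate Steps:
l = 4 (l = (2 + 0)**2 = 2**2 = 4)
C = -57 (C = 6 - (56 + 7) = 6 - 1*63 = 6 - 63 = -57)
B = -61 (B = -57 - 1*4 = -57 - 4 = -61)
E(Q) = -61
1/E(I(-10, 12)) = 1/(-61) = -1/61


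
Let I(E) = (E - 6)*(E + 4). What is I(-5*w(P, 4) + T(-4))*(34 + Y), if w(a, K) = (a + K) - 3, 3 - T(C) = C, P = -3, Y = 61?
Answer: 21945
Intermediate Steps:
T(C) = 3 - C
w(a, K) = -3 + K + a (w(a, K) = (K + a) - 3 = -3 + K + a)
I(E) = (-6 + E)*(4 + E)
I(-5*w(P, 4) + T(-4))*(34 + Y) = (-24 + (-5*(-3 + 4 - 3) + (3 - 1*(-4)))² - 2*(-5*(-3 + 4 - 3) + (3 - 1*(-4))))*(34 + 61) = (-24 + (-5*(-2) + (3 + 4))² - 2*(-5*(-2) + (3 + 4)))*95 = (-24 + (10 + 7)² - 2*(10 + 7))*95 = (-24 + 17² - 2*17)*95 = (-24 + 289 - 34)*95 = 231*95 = 21945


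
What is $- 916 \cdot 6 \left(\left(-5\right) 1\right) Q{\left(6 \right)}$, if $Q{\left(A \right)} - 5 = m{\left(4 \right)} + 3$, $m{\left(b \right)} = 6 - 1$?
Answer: $357240$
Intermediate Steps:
$m{\left(b \right)} = 5$ ($m{\left(b \right)} = 6 - 1 = 5$)
$Q{\left(A \right)} = 13$ ($Q{\left(A \right)} = 5 + \left(5 + 3\right) = 5 + 8 = 13$)
$- 916 \cdot 6 \left(\left(-5\right) 1\right) Q{\left(6 \right)} = - 916 \cdot 6 \left(\left(-5\right) 1\right) 13 = - 916 \cdot 6 \left(-5\right) 13 = - 916 \left(\left(-30\right) 13\right) = \left(-916\right) \left(-390\right) = 357240$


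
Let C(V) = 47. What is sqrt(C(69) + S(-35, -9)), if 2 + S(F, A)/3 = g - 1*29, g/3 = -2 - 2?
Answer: I*sqrt(82) ≈ 9.0554*I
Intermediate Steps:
g = -12 (g = 3*(-2 - 2) = 3*(-4) = -12)
S(F, A) = -129 (S(F, A) = -6 + 3*(-12 - 1*29) = -6 + 3*(-12 - 29) = -6 + 3*(-41) = -6 - 123 = -129)
sqrt(C(69) + S(-35, -9)) = sqrt(47 - 129) = sqrt(-82) = I*sqrt(82)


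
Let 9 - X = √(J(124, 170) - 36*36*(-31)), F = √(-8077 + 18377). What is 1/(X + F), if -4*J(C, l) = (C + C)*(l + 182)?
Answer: 1/(9 - 4*√1147 + 10*√103) ≈ -0.040031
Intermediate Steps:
J(C, l) = -C*(182 + l)/2 (J(C, l) = -(C + C)*(l + 182)/4 = -2*C*(182 + l)/4 = -C*(182 + l)/2)
F = 10*√103 (F = √10300 = 10*√103 ≈ 101.49)
X = 9 - 4*√1147 (X = 9 - √(-½*124*(182 + 170) - 36*36*(-31)) = 9 - √(-½*124*352 - 1296*(-31)) = 9 - √(-21824 + 40176) = 9 - √18352 = 9 - 4*√1147 ≈ -126.47)
1/(X + F) = 1/((9 - 4*√1147) + 10*√103) = 1/(9 - 4*√1147 + 10*√103)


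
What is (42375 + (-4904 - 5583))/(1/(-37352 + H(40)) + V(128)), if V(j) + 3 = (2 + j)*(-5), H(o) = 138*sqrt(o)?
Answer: -29035613979812992/594589083874609 + 8801088*sqrt(10)/594589083874609 ≈ -48.833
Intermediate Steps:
V(j) = -13 - 5*j (V(j) = -3 + (2 + j)*(-5) = -3 + (-10 - 5*j) = -13 - 5*j)
(42375 + (-4904 - 5583))/(1/(-37352 + H(40)) + V(128)) = (42375 + (-4904 - 5583))/(1/(-37352 + 138*sqrt(40)) + (-13 - 5*128)) = (42375 - 10487)/(1/(-37352 + 138*(2*sqrt(10))) + (-13 - 640)) = 31888/(1/(-37352 + 276*sqrt(10)) - 653) = 31888/(-653 + 1/(-37352 + 276*sqrt(10)))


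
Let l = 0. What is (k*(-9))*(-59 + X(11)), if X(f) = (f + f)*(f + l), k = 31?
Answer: -51057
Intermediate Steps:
X(f) = 2*f² (X(f) = (f + f)*(f + 0) = (2*f)*f = 2*f²)
(k*(-9))*(-59 + X(11)) = (31*(-9))*(-59 + 2*11²) = -279*(-59 + 2*121) = -279*(-59 + 242) = -279*183 = -51057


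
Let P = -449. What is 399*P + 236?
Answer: -178915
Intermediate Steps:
399*P + 236 = 399*(-449) + 236 = -179151 + 236 = -178915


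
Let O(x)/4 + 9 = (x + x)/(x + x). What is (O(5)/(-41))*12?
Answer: 384/41 ≈ 9.3659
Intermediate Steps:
O(x) = -32 (O(x) = -36 + 4*((x + x)/(x + x)) = -36 + 4*((2*x)/((2*x))) = -36 + 4*((2*x)*(1/(2*x))) = -36 + 4*1 = -36 + 4 = -32)
(O(5)/(-41))*12 = -32/(-41)*12 = -32*(-1/41)*12 = (32/41)*12 = 384/41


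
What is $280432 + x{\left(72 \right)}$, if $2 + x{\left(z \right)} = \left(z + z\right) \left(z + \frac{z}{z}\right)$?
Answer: $290942$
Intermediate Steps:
$x{\left(z \right)} = -2 + 2 z \left(1 + z\right)$ ($x{\left(z \right)} = -2 + \left(z + z\right) \left(z + \frac{z}{z}\right) = -2 + 2 z \left(z + 1\right) = -2 + 2 z \left(1 + z\right)$)
$280432 + x{\left(72 \right)} = 280432 + \left(-2 + 2 \cdot 72 + 2 \cdot 72^{2}\right) = 280432 + \left(-2 + 144 + 2 \cdot 5184\right) = 280432 + \left(-2 + 144 + 10368\right) = 280432 + 10510 = 290942$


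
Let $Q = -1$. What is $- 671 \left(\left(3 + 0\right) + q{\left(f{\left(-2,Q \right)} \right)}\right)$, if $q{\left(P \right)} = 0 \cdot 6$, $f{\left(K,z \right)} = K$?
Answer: $-2013$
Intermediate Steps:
$q{\left(P \right)} = 0$
$- 671 \left(\left(3 + 0\right) + q{\left(f{\left(-2,Q \right)} \right)}\right) = - 671 \left(\left(3 + 0\right) + 0\right) = - 671 \left(3 + 0\right) = \left(-671\right) 3 = -2013$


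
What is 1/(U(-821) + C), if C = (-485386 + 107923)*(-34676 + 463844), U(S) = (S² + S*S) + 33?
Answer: -1/161993692669 ≈ -6.1731e-12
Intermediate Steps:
U(S) = 33 + 2*S² (U(S) = (S² + S²) + 33 = 2*S² + 33 = 33 + 2*S²)
C = -161995040784 (C = -377463*429168 = -161995040784)
1/(U(-821) + C) = 1/((33 + 2*(-821)²) - 161995040784) = 1/((33 + 2*674041) - 161995040784) = 1/((33 + 1348082) - 161995040784) = 1/(1348115 - 161995040784) = 1/(-161993692669) = -1/161993692669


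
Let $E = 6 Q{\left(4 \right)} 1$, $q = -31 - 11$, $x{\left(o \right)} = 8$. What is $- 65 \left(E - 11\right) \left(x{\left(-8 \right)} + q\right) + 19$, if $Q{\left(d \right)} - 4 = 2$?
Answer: $55269$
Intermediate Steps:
$q = -42$
$Q{\left(d \right)} = 6$ ($Q{\left(d \right)} = 4 + 2 = 6$)
$E = 36$ ($E = 6 \cdot 6 \cdot 1 = 36 \cdot 1 = 36$)
$- 65 \left(E - 11\right) \left(x{\left(-8 \right)} + q\right) + 19 = - 65 \left(36 - 11\right) \left(8 - 42\right) + 19 = - 65 \cdot 25 \left(-34\right) + 19 = \left(-65\right) \left(-850\right) + 19 = 55250 + 19 = 55269$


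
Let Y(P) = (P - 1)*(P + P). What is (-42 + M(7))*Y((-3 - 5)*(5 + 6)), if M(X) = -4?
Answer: -720544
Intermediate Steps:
Y(P) = 2*P*(-1 + P) (Y(P) = (-1 + P)*(2*P) = 2*P*(-1 + P))
(-42 + M(7))*Y((-3 - 5)*(5 + 6)) = (-42 - 4)*(2*((-3 - 5)*(5 + 6))*(-1 + (-3 - 5)*(5 + 6))) = -92*(-8*11)*(-1 - 8*11) = -92*(-88)*(-1 - 88) = -92*(-88)*(-89) = -46*15664 = -720544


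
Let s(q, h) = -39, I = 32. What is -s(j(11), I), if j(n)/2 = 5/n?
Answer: 39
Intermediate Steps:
j(n) = 10/n (j(n) = 2*(5/n) = 10/n)
-s(j(11), I) = -1*(-39) = 39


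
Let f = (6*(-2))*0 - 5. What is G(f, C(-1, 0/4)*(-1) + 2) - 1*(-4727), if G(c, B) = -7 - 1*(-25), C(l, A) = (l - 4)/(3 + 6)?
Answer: 4745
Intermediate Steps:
C(l, A) = -4/9 + l/9 (C(l, A) = (-4 + l)/9 = (-4 + l)*(⅑) = -4/9 + l/9)
f = -5 (f = -12*0 - 5 = 0 - 5 = -5)
G(c, B) = 18 (G(c, B) = -7 + 25 = 18)
G(f, C(-1, 0/4)*(-1) + 2) - 1*(-4727) = 18 - 1*(-4727) = 18 + 4727 = 4745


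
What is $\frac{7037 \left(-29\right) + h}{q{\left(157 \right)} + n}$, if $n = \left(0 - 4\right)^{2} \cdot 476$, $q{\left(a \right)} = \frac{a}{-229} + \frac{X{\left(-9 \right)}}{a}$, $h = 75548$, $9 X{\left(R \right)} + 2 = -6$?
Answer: $- \frac{41587733925}{2464138759} \approx -16.877$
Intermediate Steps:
$X{\left(R \right)} = - \frac{8}{9}$ ($X{\left(R \right)} = - \frac{2}{9} + \frac{1}{9} \left(-6\right) = - \frac{2}{9} - \frac{2}{3} = - \frac{8}{9}$)
$q{\left(a \right)} = - \frac{8}{9 a} - \frac{a}{229}$ ($q{\left(a \right)} = \frac{a}{-229} - \frac{8}{9 a} = a \left(- \frac{1}{229}\right) - \frac{8}{9 a} = - \frac{a}{229} - \frac{8}{9 a} = - \frac{8}{9 a} - \frac{a}{229}$)
$n = 7616$ ($n = \left(-4\right)^{2} \cdot 476 = 16 \cdot 476 = 7616$)
$\frac{7037 \left(-29\right) + h}{q{\left(157 \right)} + n} = \frac{7037 \left(-29\right) + 75548}{\left(- \frac{8}{9 \cdot 157} - \frac{157}{229}\right) + 7616} = \frac{-204073 + 75548}{\left(\left(- \frac{8}{9}\right) \frac{1}{157} - \frac{157}{229}\right) + 7616} = - \frac{128525}{\left(- \frac{8}{1413} - \frac{157}{229}\right) + 7616} = - \frac{128525}{- \frac{223673}{323577} + 7616} = - \frac{128525}{\frac{2464138759}{323577}} = \left(-128525\right) \frac{323577}{2464138759} = - \frac{41587733925}{2464138759}$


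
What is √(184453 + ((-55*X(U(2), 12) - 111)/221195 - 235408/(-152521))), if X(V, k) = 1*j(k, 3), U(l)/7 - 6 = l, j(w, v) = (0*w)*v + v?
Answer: √209941963078577041623735905/33736882595 ≈ 429.48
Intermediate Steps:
j(w, v) = v (j(w, v) = 0*v + v = 0 + v = v)
U(l) = 42 + 7*l
X(V, k) = 3 (X(V, k) = 1*3 = 3)
√(184453 + ((-55*X(U(2), 12) - 111)/221195 - 235408/(-152521))) = √(184453 + ((-55*3 - 111)/221195 - 235408/(-152521))) = √(184453 + ((-165 - 111)*(1/221195) - 235408*(-1/152521))) = √(184453 + (-276*1/221195 + 235408/152521)) = √(184453 + (-276/221195 + 235408/152521)) = √(184453 + 52028976764/33736882595) = √(6222921234272299/33736882595) = √209941963078577041623735905/33736882595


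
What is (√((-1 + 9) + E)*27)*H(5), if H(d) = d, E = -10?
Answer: 135*I*√2 ≈ 190.92*I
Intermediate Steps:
(√((-1 + 9) + E)*27)*H(5) = (√((-1 + 9) - 10)*27)*5 = (√(8 - 10)*27)*5 = (√(-2)*27)*5 = ((I*√2)*27)*5 = (27*I*√2)*5 = 135*I*√2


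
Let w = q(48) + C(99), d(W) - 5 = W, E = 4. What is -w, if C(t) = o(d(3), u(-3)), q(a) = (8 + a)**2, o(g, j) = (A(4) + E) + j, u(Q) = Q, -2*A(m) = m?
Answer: -3135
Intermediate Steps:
A(m) = -m/2
d(W) = 5 + W
o(g, j) = 2 + j (o(g, j) = (-1/2*4 + 4) + j = (-2 + 4) + j = 2 + j)
C(t) = -1 (C(t) = 2 - 3 = -1)
w = 3135 (w = (8 + 48)**2 - 1 = 56**2 - 1 = 3136 - 1 = 3135)
-w = -1*3135 = -3135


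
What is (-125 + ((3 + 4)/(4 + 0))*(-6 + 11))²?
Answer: 216225/16 ≈ 13514.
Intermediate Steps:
(-125 + ((3 + 4)/(4 + 0))*(-6 + 11))² = (-125 + (7/4)*5)² = (-125 + 35/4)² = (-465/4)² = 216225/16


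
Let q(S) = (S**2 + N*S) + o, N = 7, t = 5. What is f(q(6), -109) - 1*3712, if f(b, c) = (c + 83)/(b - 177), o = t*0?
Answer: -367462/99 ≈ -3711.7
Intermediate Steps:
o = 0 (o = 5*0 = 0)
q(S) = S**2 + 7*S (q(S) = (S**2 + 7*S) + 0 = S**2 + 7*S)
f(b, c) = (83 + c)/(-177 + b)
f(q(6), -109) - 1*3712 = (83 - 109)/(-177 + 6*(7 + 6)) - 1*3712 = -26/(-177 + 6*13) - 3712 = -26/(-177 + 78) - 3712 = -26/(-99) - 3712 = -1/99*(-26) - 3712 = 26/99 - 3712 = -367462/99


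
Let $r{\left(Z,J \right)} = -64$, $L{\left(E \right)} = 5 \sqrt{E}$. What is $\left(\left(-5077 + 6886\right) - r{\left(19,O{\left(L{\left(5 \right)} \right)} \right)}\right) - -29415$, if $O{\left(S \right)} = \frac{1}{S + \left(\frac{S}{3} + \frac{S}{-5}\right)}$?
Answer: $31288$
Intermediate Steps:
$O{\left(S \right)} = \frac{15}{17 S}$ ($O{\left(S \right)} = \frac{1}{S + \left(S \frac{1}{3} + S \left(- \frac{1}{5}\right)\right)} = \frac{1}{S + \left(\frac{S}{3} - \frac{S}{5}\right)} = \frac{1}{S + \frac{2 S}{15}} = \frac{1}{\frac{17}{15} S} = \frac{15}{17 S}$)
$\left(\left(-5077 + 6886\right) - r{\left(19,O{\left(L{\left(5 \right)} \right)} \right)}\right) - -29415 = \left(\left(-5077 + 6886\right) - -64\right) - -29415 = \left(1809 + 64\right) + 29415 = 1873 + 29415 = 31288$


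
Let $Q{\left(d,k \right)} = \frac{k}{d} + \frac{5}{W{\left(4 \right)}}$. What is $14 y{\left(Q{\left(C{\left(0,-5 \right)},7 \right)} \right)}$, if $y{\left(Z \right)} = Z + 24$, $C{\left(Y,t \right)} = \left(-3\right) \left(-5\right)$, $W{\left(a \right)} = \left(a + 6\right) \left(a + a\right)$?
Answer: $\frac{41209}{120} \approx 343.41$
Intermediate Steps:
$W{\left(a \right)} = 2 a \left(6 + a\right)$ ($W{\left(a \right)} = \left(6 + a\right) 2 a = 2 a \left(6 + a\right)$)
$C{\left(Y,t \right)} = 15$
$Q{\left(d,k \right)} = \frac{1}{16} + \frac{k}{d}$ ($Q{\left(d,k \right)} = \frac{k}{d} + \frac{5}{2 \cdot 4 \left(6 + 4\right)} = \frac{k}{d} + \frac{5}{2 \cdot 4 \cdot 10} = \frac{k}{d} + \frac{5}{80} = \frac{k}{d} + 5 \cdot \frac{1}{80} = \frac{k}{d} + \frac{1}{16} = \frac{1}{16} + \frac{k}{d}$)
$y{\left(Z \right)} = 24 + Z$
$14 y{\left(Q{\left(C{\left(0,-5 \right)},7 \right)} \right)} = 14 \left(24 + \frac{7 + \frac{1}{16} \cdot 15}{15}\right) = 14 \left(24 + \frac{7 + \frac{15}{16}}{15}\right) = 14 \left(24 + \frac{1}{15} \cdot \frac{127}{16}\right) = 14 \left(24 + \frac{127}{240}\right) = 14 \cdot \frac{5887}{240} = \frac{41209}{120}$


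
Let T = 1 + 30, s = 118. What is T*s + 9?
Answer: 3667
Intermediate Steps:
T = 31
T*s + 9 = 31*118 + 9 = 3658 + 9 = 3667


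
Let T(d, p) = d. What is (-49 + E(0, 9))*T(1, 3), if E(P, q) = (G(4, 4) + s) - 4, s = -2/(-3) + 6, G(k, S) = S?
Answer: -127/3 ≈ -42.333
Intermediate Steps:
s = 20/3 (s = -1/3*(-2) + 6 = 2/3 + 6 = 20/3 ≈ 6.6667)
E(P, q) = 20/3 (E(P, q) = (4 + 20/3) - 4 = 32/3 - 4 = 20/3)
(-49 + E(0, 9))*T(1, 3) = (-49 + 20/3)*1 = -127/3*1 = -127/3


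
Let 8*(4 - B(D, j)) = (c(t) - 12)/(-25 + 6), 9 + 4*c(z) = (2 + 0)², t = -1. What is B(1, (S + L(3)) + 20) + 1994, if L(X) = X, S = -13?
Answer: 1214731/608 ≈ 1997.9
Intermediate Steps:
c(z) = -5/4 (c(z) = -9/4 + (2 + 0)²/4 = -9/4 + (¼)*2² = -9/4 + (¼)*4 = -9/4 + 1 = -5/4)
B(D, j) = 2379/608 (B(D, j) = 4 - (-5/4 - 12)/(8*(-25 + 6)) = 4 - (-53)/(32*(-19)) = 4 - (-53)*(-1)/(32*19) = 4 - ⅛*53/76 = 4 - 53/608 = 2379/608)
B(1, (S + L(3)) + 20) + 1994 = 2379/608 + 1994 = 1214731/608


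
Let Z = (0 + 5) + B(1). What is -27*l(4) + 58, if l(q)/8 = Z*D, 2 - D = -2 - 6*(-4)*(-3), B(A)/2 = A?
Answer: -114854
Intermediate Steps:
B(A) = 2*A
D = 76 (D = 2 - (-2 - 6*(-4)*(-3)) = 2 - (-2 - (-24)*(-3)) = 2 - (-2 - 1*72) = 2 - (-2 - 72) = 2 - 1*(-74) = 2 + 74 = 76)
Z = 7 (Z = (0 + 5) + 2*1 = 5 + 2 = 7)
l(q) = 4256 (l(q) = 8*(7*76) = 8*532 = 4256)
-27*l(4) + 58 = -27*4256 + 58 = -114912 + 58 = -114854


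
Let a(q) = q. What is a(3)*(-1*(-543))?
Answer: 1629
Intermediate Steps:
a(3)*(-1*(-543)) = 3*(-1*(-543)) = 3*543 = 1629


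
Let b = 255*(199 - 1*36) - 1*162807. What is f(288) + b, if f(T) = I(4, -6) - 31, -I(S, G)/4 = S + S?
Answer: -121305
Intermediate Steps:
I(S, G) = -8*S (I(S, G) = -4*(S + S) = -8*S)
f(T) = -63 (f(T) = -8*4 - 31 = -32 - 31 = -63)
b = -121242 (b = 255*(199 - 36) - 162807 = 255*163 - 162807 = 41565 - 162807 = -121242)
f(288) + b = -63 - 121242 = -121305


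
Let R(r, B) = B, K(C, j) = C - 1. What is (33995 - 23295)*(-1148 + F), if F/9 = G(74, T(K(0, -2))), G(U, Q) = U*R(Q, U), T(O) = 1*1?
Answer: 515055200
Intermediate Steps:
K(C, j) = -1 + C
T(O) = 1
G(U, Q) = U² (G(U, Q) = U*U = U²)
F = 49284 (F = 9*74² = 9*5476 = 49284)
(33995 - 23295)*(-1148 + F) = (33995 - 23295)*(-1148 + 49284) = 10700*48136 = 515055200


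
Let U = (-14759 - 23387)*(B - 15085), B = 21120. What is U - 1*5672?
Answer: -230216782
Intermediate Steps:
U = -230211110 (U = (-14759 - 23387)*(21120 - 15085) = -38146*6035 = -230211110)
U - 1*5672 = -230211110 - 1*5672 = -230211110 - 5672 = -230216782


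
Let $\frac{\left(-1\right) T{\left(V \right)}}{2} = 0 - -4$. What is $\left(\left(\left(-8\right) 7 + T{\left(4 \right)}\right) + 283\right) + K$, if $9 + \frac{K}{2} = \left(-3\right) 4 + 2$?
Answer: $181$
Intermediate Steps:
$T{\left(V \right)} = -8$ ($T{\left(V \right)} = - 2 \left(0 - -4\right) = - 2 \left(0 + 4\right) = \left(-2\right) 4 = -8$)
$K = -38$ ($K = -18 + 2 \left(\left(-3\right) 4 + 2\right) = -18 + 2 \left(-12 + 2\right) = -18 + 2 \left(-10\right) = -18 - 20 = -38$)
$\left(\left(\left(-8\right) 7 + T{\left(4 \right)}\right) + 283\right) + K = \left(\left(\left(-8\right) 7 - 8\right) + 283\right) - 38 = \left(\left(-56 - 8\right) + 283\right) - 38 = \left(-64 + 283\right) - 38 = 219 - 38 = 181$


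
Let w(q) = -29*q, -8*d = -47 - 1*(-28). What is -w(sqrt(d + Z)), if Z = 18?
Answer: 29*sqrt(326)/4 ≈ 130.90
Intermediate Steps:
d = 19/8 (d = -(-47 - 1*(-28))/8 = -(-47 + 28)/8 = -1/8*(-19) = 19/8 ≈ 2.3750)
-w(sqrt(d + Z)) = -(-29)*sqrt(19/8 + 18) = -(-29)*sqrt(163/8) = -(-29)*sqrt(326)/4 = 29*sqrt(326)/4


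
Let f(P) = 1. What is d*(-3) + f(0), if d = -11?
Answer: 34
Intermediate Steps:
d*(-3) + f(0) = -11*(-3) + 1 = 33 + 1 = 34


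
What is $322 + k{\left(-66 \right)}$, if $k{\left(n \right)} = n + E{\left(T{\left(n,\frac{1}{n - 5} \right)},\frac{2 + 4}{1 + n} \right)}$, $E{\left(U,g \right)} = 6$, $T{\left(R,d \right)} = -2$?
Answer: $262$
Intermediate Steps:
$k{\left(n \right)} = 6 + n$ ($k{\left(n \right)} = n + 6 = 6 + n$)
$322 + k{\left(-66 \right)} = 322 + \left(6 - 66\right) = 322 - 60 = 262$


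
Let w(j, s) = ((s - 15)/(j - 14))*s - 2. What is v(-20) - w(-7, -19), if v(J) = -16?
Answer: 352/21 ≈ 16.762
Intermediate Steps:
w(j, s) = -2 + s*(-15 + s)/(-14 + j) (w(j, s) = ((-15 + s)/(-14 + j))*s - 2 = s*(-15 + s)/(-14 + j) - 2 = -2 + s*(-15 + s)/(-14 + j))
v(-20) - w(-7, -19) = -16 - (28 + (-19)² - 15*(-19) - 2*(-7))/(-14 - 7) = -16 - (28 + 361 + 285 + 14)/(-21) = -16 - (-1)*688/21 = -16 - 1*(-688/21) = -16 + 688/21 = 352/21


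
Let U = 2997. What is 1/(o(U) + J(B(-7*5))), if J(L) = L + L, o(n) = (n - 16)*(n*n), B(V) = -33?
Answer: 1/26775368763 ≈ 3.7348e-11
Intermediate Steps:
o(n) = n**2*(-16 + n) (o(n) = (-16 + n)*n**2 = n**2*(-16 + n))
J(L) = 2*L
1/(o(U) + J(B(-7*5))) = 1/(2997**2*(-16 + 2997) + 2*(-33)) = 1/(8982009*2981 - 66) = 1/(26775368829 - 66) = 1/26775368763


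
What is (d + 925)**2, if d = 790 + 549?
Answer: 5125696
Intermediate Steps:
d = 1339
(d + 925)**2 = (1339 + 925)**2 = 2264**2 = 5125696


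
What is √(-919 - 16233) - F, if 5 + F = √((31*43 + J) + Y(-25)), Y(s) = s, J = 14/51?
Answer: 5 - √3402822/51 + 16*I*√67 ≈ -31.17 + 130.97*I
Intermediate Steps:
J = 14/51 (J = 14*(1/51) = 14/51 ≈ 0.27451)
F = -5 + √3402822/51 (F = -5 + √((31*43 + 14/51) - 25) = -5 + √((1333 + 14/51) - 25) = -5 + √(67997/51 - 25) = -5 + √(66722/51) = -5 + √3402822/51 ≈ 31.170)
√(-919 - 16233) - F = √(-919 - 16233) - (-5 + √3402822/51) = √(-17152) + (5 - √3402822/51) = 16*I*√67 + (5 - √3402822/51) = 5 - √3402822/51 + 16*I*√67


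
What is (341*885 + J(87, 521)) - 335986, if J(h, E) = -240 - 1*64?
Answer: -34505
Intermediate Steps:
J(h, E) = -304 (J(h, E) = -240 - 64 = -304)
(341*885 + J(87, 521)) - 335986 = (341*885 - 304) - 335986 = (301785 - 304) - 335986 = 301481 - 335986 = -34505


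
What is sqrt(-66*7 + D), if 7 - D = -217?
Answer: I*sqrt(238) ≈ 15.427*I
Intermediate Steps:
D = 224 (D = 7 - 1*(-217) = 7 + 217 = 224)
sqrt(-66*7 + D) = sqrt(-66*7 + 224) = sqrt(-462 + 224) = sqrt(-238) = I*sqrt(238)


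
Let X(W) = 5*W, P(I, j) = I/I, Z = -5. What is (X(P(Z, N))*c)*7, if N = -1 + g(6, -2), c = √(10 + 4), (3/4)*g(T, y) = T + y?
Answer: 35*√14 ≈ 130.96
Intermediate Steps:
g(T, y) = 4*T/3 + 4*y/3 (g(T, y) = 4*(T + y)/3 = 4*T/3 + 4*y/3)
c = √14 ≈ 3.7417
N = 13/3 (N = -1 + ((4/3)*6 + (4/3)*(-2)) = -1 + (8 - 8/3) = -1 + 16/3 = 13/3 ≈ 4.3333)
P(I, j) = 1
(X(P(Z, N))*c)*7 = ((5*1)*√14)*7 = (5*√14)*7 = 35*√14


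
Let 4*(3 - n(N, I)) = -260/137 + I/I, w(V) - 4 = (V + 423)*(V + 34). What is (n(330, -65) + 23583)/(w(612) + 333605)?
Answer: 4308417/183072004 ≈ 0.023534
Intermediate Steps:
w(V) = 4 + (34 + V)*(423 + V) (w(V) = 4 + (V + 423)*(V + 34) = 4 + (423 + V)*(34 + V) = 4 + (34 + V)*(423 + V))
n(N, I) = 1767/548 (n(N, I) = 3 - (-260/137 + I/I)/4 = 3 - (-260*1/137 + 1)/4 = 3 - (-260/137 + 1)/4 = 3 - ¼*(-123/137) = 3 + 123/548 = 1767/548)
(n(330, -65) + 23583)/(w(612) + 333605) = (1767/548 + 23583)/((14386 + 612² + 457*612) + 333605) = 12925251/(548*((14386 + 374544 + 279684) + 333605)) = 12925251/(548*(668614 + 333605)) = (12925251/548)/1002219 = (12925251/548)*(1/1002219) = 4308417/183072004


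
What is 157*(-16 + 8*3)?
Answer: 1256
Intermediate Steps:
157*(-16 + 8*3) = 157*(-16 + 24) = 157*8 = 1256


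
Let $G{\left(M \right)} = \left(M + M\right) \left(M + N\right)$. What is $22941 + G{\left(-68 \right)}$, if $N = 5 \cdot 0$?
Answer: $32189$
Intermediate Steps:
$N = 0$
$G{\left(M \right)} = 2 M^{2}$ ($G{\left(M \right)} = \left(M + M\right) \left(M + 0\right) = 2 M M = 2 M^{2}$)
$22941 + G{\left(-68 \right)} = 22941 + 2 \left(-68\right)^{2} = 22941 + 2 \cdot 4624 = 22941 + 9248 = 32189$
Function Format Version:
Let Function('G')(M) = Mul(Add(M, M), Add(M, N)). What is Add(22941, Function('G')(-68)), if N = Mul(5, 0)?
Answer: 32189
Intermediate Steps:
N = 0
Function('G')(M) = Mul(2, Pow(M, 2)) (Function('G')(M) = Mul(Add(M, M), Add(M, 0)) = Mul(Mul(2, M), M) = Mul(2, Pow(M, 2)))
Add(22941, Function('G')(-68)) = Add(22941, Mul(2, Pow(-68, 2))) = Add(22941, Mul(2, 4624)) = Add(22941, 9248) = 32189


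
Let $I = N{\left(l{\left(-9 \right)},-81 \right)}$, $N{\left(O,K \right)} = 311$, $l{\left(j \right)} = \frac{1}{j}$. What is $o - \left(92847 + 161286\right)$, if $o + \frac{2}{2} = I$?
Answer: $-253823$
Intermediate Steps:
$I = 311$
$o = 310$ ($o = -1 + 311 = 310$)
$o - \left(92847 + 161286\right) = 310 - \left(92847 + 161286\right) = 310 - 254133 = -253823$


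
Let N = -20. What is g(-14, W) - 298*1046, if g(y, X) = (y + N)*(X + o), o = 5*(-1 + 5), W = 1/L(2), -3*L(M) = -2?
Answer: -312439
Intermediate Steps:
L(M) = 2/3 (L(M) = -1/3*(-2) = 2/3)
W = 3/2 (W = 1/(2/3) = 3/2 ≈ 1.5000)
o = 20 (o = 5*4 = 20)
g(y, X) = (-20 + y)*(20 + X) (g(y, X) = (y - 20)*(X + 20) = (-20 + y)*(20 + X))
g(-14, W) - 298*1046 = (-400 - 20*3/2 + 20*(-14) + (3/2)*(-14)) - 298*1046 = (-400 - 30 - 280 - 21) - 311708 = -731 - 311708 = -312439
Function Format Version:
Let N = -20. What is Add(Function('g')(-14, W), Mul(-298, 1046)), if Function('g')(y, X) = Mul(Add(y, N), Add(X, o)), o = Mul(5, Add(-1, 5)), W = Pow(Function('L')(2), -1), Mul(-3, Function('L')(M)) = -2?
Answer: -312439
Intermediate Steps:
Function('L')(M) = Rational(2, 3) (Function('L')(M) = Mul(Rational(-1, 3), -2) = Rational(2, 3))
W = Rational(3, 2) (W = Pow(Rational(2, 3), -1) = Rational(3, 2) ≈ 1.5000)
o = 20 (o = Mul(5, 4) = 20)
Function('g')(y, X) = Mul(Add(-20, y), Add(20, X)) (Function('g')(y, X) = Mul(Add(y, -20), Add(X, 20)) = Mul(Add(-20, y), Add(20, X)))
Add(Function('g')(-14, W), Mul(-298, 1046)) = Add(Add(-400, Mul(-20, Rational(3, 2)), Mul(20, -14), Mul(Rational(3, 2), -14)), Mul(-298, 1046)) = Add(Add(-400, -30, -280, -21), -311708) = Add(-731, -311708) = -312439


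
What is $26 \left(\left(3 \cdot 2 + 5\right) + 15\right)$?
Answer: $676$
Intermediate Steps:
$26 \left(\left(3 \cdot 2 + 5\right) + 15\right) = 26 \left(\left(6 + 5\right) + 15\right) = 26 \left(11 + 15\right) = 26 \cdot 26 = 676$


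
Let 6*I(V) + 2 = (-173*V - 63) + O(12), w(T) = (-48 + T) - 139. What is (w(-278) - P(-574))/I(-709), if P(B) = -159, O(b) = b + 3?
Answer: -68/4541 ≈ -0.014975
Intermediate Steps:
w(T) = -187 + T
O(b) = 3 + b
I(V) = -25/3 - 173*V/6 (I(V) = -⅓ + ((-173*V - 63) + (3 + 12))/6 = -⅓ + ((-63 - 173*V) + 15)/6 = -⅓ + (-48 - 173*V)/6 = -⅓ + (-8 - 173*V/6) = -25/3 - 173*V/6)
(w(-278) - P(-574))/I(-709) = ((-187 - 278) - 1*(-159))/(-25/3 - 173/6*(-709)) = (-465 + 159)/(-25/3 + 122657/6) = -306/40869/2 = -306*2/40869 = -68/4541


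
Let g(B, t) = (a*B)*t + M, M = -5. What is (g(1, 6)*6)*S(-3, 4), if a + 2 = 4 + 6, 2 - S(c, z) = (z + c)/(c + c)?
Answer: 559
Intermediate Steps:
S(c, z) = 2 - (c + z)/(2*c) (S(c, z) = 2 - (z + c)/(c + c) = 2 - (c + z)/(2*c))
a = 8 (a = -2 + (4 + 6) = -2 + 10 = 8)
g(B, t) = -5 + 8*B*t (g(B, t) = (8*B)*t - 5 = 8*B*t - 5 = -5 + 8*B*t)
(g(1, 6)*6)*S(-3, 4) = ((-5 + 8*1*6)*6)*((½)*(-1*4 + 3*(-3))/(-3)) = ((-5 + 48)*6)*((½)*(-⅓)*(-4 - 9)) = (43*6)*((½)*(-⅓)*(-13)) = 258*(13/6) = 559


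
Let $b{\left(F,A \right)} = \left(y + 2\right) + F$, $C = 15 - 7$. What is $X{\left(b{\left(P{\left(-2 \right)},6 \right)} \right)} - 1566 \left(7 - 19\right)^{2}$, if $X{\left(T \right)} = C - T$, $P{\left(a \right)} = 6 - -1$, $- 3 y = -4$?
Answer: $- \frac{676519}{3} \approx -2.2551 \cdot 10^{5}$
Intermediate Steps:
$C = 8$
$y = \frac{4}{3}$ ($y = \left(- \frac{1}{3}\right) \left(-4\right) = \frac{4}{3} \approx 1.3333$)
$P{\left(a \right)} = 7$ ($P{\left(a \right)} = 6 + 1 = 7$)
$b{\left(F,A \right)} = \frac{10}{3} + F$ ($b{\left(F,A \right)} = \left(\frac{4}{3} + 2\right) + F = \frac{10}{3} + F$)
$X{\left(T \right)} = 8 - T$
$X{\left(b{\left(P{\left(-2 \right)},6 \right)} \right)} - 1566 \left(7 - 19\right)^{2} = \left(8 - \left(\frac{10}{3} + 7\right)\right) - 1566 \left(7 - 19\right)^{2} = \left(8 - \frac{31}{3}\right) - 1566 \left(-12\right)^{2} = \left(8 - \frac{31}{3}\right) - 225504 = - \frac{7}{3} - 225504 = - \frac{676519}{3}$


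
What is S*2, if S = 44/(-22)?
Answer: -4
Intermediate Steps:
S = -2 (S = 44*(-1/22) = -2)
S*2 = -2*2 = -4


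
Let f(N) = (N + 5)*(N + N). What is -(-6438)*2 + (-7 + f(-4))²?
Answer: 13101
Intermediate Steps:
f(N) = 2*N*(5 + N) (f(N) = (5 + N)*(2*N) = 2*N*(5 + N))
-(-6438)*2 + (-7 + f(-4))² = -(-6438)*2 + (-7 + 2*(-4)*(5 - 4))² = -111*(-116) + (-7 + 2*(-4)*1)² = 12876 + (-7 - 8)² = 12876 + (-15)² = 12876 + 225 = 13101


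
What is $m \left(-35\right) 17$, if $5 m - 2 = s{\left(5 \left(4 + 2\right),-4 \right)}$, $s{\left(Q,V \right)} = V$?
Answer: $238$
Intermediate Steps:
$m = - \frac{2}{5}$ ($m = \frac{2}{5} + \frac{1}{5} \left(-4\right) = \frac{2}{5} - \frac{4}{5} = - \frac{2}{5} \approx -0.4$)
$m \left(-35\right) 17 = \left(- \frac{2}{5}\right) \left(-35\right) 17 = 14 \cdot 17 = 238$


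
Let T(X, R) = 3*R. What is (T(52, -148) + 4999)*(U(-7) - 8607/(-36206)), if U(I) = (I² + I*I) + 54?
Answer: 25106791045/36206 ≈ 6.9344e+5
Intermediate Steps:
U(I) = 54 + 2*I² (U(I) = (I² + I²) + 54 = 2*I² + 54 = 54 + 2*I²)
(T(52, -148) + 4999)*(U(-7) - 8607/(-36206)) = (3*(-148) + 4999)*((54 + 2*(-7)²) - 8607/(-36206)) = (-444 + 4999)*((54 + 2*49) - 8607*(-1/36206)) = 4555*((54 + 98) + 8607/36206) = 4555*(152 + 8607/36206) = 4555*(5511919/36206) = 25106791045/36206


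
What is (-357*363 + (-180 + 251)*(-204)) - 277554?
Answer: -421629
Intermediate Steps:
(-357*363 + (-180 + 251)*(-204)) - 277554 = (-129591 + 71*(-204)) - 277554 = (-129591 - 14484) - 277554 = -144075 - 277554 = -421629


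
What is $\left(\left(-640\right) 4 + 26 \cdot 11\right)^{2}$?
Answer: $5171076$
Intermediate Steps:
$\left(\left(-640\right) 4 + 26 \cdot 11\right)^{2} = \left(-2560 + 286\right)^{2} = \left(-2274\right)^{2} = 5171076$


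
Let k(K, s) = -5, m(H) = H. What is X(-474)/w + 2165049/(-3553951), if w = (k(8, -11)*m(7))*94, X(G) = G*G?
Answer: -402805253043/5846249395 ≈ -68.900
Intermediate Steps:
X(G) = G**2
w = -3290 (w = -5*7*94 = -35*94 = -3290)
X(-474)/w + 2165049/(-3553951) = (-474)**2/(-3290) + 2165049/(-3553951) = 224676*(-1/3290) + 2165049*(-1/3553951) = -112338/1645 - 2165049/3553951 = -402805253043/5846249395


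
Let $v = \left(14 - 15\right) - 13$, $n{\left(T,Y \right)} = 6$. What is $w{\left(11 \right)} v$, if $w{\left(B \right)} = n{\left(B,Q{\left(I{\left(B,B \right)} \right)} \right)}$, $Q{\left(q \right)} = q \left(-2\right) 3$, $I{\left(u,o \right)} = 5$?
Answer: $-84$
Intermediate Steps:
$Q{\left(q \right)} = - 6 q$ ($Q{\left(q \right)} = - 2 q 3 = - 6 q$)
$w{\left(B \right)} = 6$
$v = -14$ ($v = -1 - 13 = -14$)
$w{\left(11 \right)} v = 6 \left(-14\right) = -84$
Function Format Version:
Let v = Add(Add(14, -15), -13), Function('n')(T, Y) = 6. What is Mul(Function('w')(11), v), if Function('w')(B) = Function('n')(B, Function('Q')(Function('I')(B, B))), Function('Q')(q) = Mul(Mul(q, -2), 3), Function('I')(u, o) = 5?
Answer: -84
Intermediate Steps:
Function('Q')(q) = Mul(-6, q) (Function('Q')(q) = Mul(Mul(-2, q), 3) = Mul(-6, q))
Function('w')(B) = 6
v = -14 (v = Add(-1, -13) = -14)
Mul(Function('w')(11), v) = Mul(6, -14) = -84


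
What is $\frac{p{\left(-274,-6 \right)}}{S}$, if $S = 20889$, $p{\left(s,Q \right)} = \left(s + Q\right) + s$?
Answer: $- \frac{554}{20889} \approx -0.026521$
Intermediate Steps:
$p{\left(s,Q \right)} = Q + 2 s$ ($p{\left(s,Q \right)} = \left(Q + s\right) + s = Q + 2 s$)
$\frac{p{\left(-274,-6 \right)}}{S} = \frac{-6 + 2 \left(-274\right)}{20889} = \left(-6 - 548\right) \frac{1}{20889} = \left(-554\right) \frac{1}{20889} = - \frac{554}{20889}$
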